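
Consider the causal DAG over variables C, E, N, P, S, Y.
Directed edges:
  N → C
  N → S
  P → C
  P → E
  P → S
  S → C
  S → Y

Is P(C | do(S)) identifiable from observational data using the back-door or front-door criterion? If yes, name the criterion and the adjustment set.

P(C|do(S)): backdoor, adjust for {N, P}.

desc(S)\{S}={C,Y}; candidates ⊆ {E,N,P}.
size 0: {}; under {} S still reaches {C,E,N,P} ∋ C.
size 1: {E}, {N}, {P}; under {E} S still reaches {C,N,P} ∋ C.
{N,P}: S⊥C given {N,P} in G with S→· removed — back-door holds.
P(C|do(S)) = Σ_{N,P} P(C|S,N,P)·P(N,P).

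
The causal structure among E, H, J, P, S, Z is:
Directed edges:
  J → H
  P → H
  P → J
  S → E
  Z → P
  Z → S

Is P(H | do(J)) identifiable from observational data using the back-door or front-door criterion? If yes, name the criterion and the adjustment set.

P(H|do(J)): backdoor, adjust for {P}.

desc(J)\{J}={H}; candidates ⊆ {E,P,S,Z}.
size 0: {}; under {} J still reaches {E,H,P,S,Z} ∋ H.
{P}: J⊥H given {P} in G with J→· removed — back-door holds.
P(H|do(J)) = Σ_{P} P(H|J,P)·P(P).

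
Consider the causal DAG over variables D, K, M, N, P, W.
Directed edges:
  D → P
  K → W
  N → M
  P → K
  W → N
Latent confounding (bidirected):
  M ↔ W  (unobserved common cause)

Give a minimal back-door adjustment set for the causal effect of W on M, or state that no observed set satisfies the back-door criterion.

W→M: no observed back-door set.

desc(W)\{W}={M,N}; candidates ⊆ {D,K,P}.
W↔M: latent back-door arc(s) into W.
size 0: {}; under {} W still reaches {D,K,M,P} ∋ M.
size 1: {D}, {K}, {P}; under {D} W still reaches {K,M,P} ∋ M.
size 2: {D,K}, {D,P}, {K,P}; under {D,K} W still reaches {M} ∋ M.
W↔M cannot be blocked by any observed set — no back-door set.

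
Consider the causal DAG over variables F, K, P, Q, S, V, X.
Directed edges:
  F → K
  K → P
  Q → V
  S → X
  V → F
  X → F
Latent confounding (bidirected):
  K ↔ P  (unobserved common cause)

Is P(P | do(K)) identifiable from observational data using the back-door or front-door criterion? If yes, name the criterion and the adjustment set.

P(P|do(K)): not identifiable (no BD/FD set).

desc(K)\{K}={P}; candidates ⊆ {F,Q,S,V,X}.
K↔P: latent back-door arc(s) into K.
size 0: {}; under {} K still reaches {F,P,Q,S,V,X} ∋ P.
size 1: {F}, {Q}, {S} …(+2); under {F} K still reaches {P} ∋ P.
size 2: {F,Q}, {F,S}, {F,V} …(+7); under {F,Q} K still reaches {P} ∋ P.
K↔P cannot be blocked by any observed set — no back-door set.
No mediator lies on a directed K→…→P path.
Neither criterion identifies P(P|do(K)) in this graph.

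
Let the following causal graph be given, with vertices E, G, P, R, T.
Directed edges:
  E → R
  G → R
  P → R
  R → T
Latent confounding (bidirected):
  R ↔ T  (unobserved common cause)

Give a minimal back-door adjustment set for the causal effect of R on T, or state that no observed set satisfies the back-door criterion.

R→T: no observed back-door set.

desc(R)\{R}={T}; candidates ⊆ {E,G,P}.
R↔T: latent back-door arc(s) into R.
size 0: {}; under {} R still reaches {E,G,P,T} ∋ T.
size 1: {E}, {G}, {P}; under {E} R still reaches {G,P,T} ∋ T.
size 2: {E,G}, {E,P}, {G,P}; under {E,G} R still reaches {P,T} ∋ T.
R↔T cannot be blocked by any observed set — no back-door set.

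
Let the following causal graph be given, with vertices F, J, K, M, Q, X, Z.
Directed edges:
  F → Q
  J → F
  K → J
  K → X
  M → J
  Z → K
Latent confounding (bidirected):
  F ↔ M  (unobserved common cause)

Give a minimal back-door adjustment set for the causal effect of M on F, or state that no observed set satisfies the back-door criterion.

desc(M)\{M}={F,J,Q}; candidates ⊆ {K,X,Z}.
M↔F: latent back-door arc(s) into M.
size 0: {}; under {} M still reaches {F,Q} ∋ F.
size 1: {K}, {X}, {Z}; under {K} M still reaches {F,Q} ∋ F.
size 2: {K,X}, {K,Z}, {X,Z}; under {K,X} M still reaches {F,Q} ∋ F.
M↔F cannot be blocked by any observed set — no back-door set.

M→F: no observed back-door set.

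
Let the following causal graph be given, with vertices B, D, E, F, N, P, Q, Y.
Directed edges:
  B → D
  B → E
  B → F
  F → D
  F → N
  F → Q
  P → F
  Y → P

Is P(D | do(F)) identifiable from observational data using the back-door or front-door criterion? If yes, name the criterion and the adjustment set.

P(D|do(F)): backdoor, adjust for {B}.

desc(F)\{F}={D,N,Q}; candidates ⊆ {B,E,P,Y}.
size 0: {}; under {} F still reaches {B,D,E,P,Y} ∋ D.
{B}: F⊥D given {B} in G with F→· removed — back-door holds.
P(D|do(F)) = Σ_{B} P(D|F,B)·P(B).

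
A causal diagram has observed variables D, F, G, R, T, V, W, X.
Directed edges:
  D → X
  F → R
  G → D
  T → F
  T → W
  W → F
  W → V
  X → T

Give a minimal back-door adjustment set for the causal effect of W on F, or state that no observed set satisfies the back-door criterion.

desc(W)\{W}={F,R,V}; candidates ⊆ {D,G,T,X}.
size 0: {}; under {} W still reaches {D,F,G,R,T,X} ∋ F.
{T}: W⊥F given {T} in G with W→· removed — back-door holds.

W→F: minimal back-door set {T}.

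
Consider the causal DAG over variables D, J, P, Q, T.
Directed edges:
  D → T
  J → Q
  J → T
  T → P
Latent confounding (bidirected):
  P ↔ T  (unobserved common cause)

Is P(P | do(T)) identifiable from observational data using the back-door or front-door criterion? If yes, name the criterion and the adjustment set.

P(P|do(T)): not identifiable (no BD/FD set).

desc(T)\{T}={P}; candidates ⊆ {D,J,Q}.
T↔P: latent back-door arc(s) into T.
size 0: {}; under {} T still reaches {D,J,P,Q} ∋ P.
size 1: {D}, {J}, {Q}; under {D} T still reaches {J,P,Q} ∋ P.
size 2: {D,J}, {D,Q}, {J,Q}; under {D,J} T still reaches {P} ∋ P.
T↔P cannot be blocked by any observed set — no back-door set.
No mediator lies on a directed T→…→P path.
Neither criterion identifies P(P|do(T)) in this graph.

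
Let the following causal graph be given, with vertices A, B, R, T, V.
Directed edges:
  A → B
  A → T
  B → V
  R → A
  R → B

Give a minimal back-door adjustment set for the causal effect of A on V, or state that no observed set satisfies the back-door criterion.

A→V: minimal back-door set {R}.

desc(A)\{A}={B,T,V}; candidates ⊆ {R}.
size 0: {}; under {} A still reaches {B,R,V} ∋ V.
{R}: A⊥V given {R} in G with A→· removed — back-door holds.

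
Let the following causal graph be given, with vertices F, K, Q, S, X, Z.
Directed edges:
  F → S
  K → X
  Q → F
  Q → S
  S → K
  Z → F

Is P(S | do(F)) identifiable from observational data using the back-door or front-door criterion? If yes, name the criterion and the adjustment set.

P(S|do(F)): backdoor, adjust for {Q}.

desc(F)\{F}={K,S,X}; candidates ⊆ {Q,Z}.
size 0: {}; under {} F still reaches {K,Q,S,X,Z} ∋ S.
{Q}: F⊥S given {Q} in G with F→· removed — back-door holds.
P(S|do(F)) = Σ_{Q} P(S|F,Q)·P(Q).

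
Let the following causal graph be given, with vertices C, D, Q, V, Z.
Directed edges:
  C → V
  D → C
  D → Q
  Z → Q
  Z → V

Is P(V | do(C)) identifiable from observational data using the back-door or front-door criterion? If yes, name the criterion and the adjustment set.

desc(C)\{C}={V}; candidates ⊆ {D,Q,Z}.
∅: C⊥V given ∅ in G with C→· removed — back-door holds.
P(V|do(C)) = P(V|C) — no adjustment needed.

P(V|do(C)): backdoor, adjust for ∅.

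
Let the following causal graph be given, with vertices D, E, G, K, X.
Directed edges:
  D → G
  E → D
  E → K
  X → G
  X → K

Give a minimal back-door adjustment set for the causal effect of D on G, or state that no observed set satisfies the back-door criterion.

D→G: minimal back-door set ∅.

desc(D)\{D}={G}; candidates ⊆ {E,K,X}.
∅: D⊥G given ∅ in G with D→· removed — back-door holds.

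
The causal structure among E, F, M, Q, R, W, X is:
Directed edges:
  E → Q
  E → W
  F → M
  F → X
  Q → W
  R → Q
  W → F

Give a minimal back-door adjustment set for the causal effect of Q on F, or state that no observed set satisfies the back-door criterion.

desc(Q)\{Q}={F,M,W,X}; candidates ⊆ {E,R}.
size 0: {}; under {} Q still reaches {E,F,M,R,W,X} ∋ F.
{E}: Q⊥F given {E} in G with Q→· removed — back-door holds.

Q→F: minimal back-door set {E}.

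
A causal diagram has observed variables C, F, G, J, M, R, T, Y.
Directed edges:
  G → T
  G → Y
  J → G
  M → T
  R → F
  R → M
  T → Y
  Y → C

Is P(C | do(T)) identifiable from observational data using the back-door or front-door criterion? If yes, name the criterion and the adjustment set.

P(C|do(T)): backdoor, adjust for {G}.

desc(T)\{T}={C,Y}; candidates ⊆ {F,G,J,M,R}.
size 0: {}; under {} T still reaches {C,F,G,J,M,R,Y} ∋ C.
{G}: T⊥C given {G} in G with T→· removed — back-door holds.
P(C|do(T)) = Σ_{G} P(C|T,G)·P(G).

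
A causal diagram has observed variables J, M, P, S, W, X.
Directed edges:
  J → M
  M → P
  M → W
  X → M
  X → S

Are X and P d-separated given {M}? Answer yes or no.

Bayes-Ball from X | {M} reaches {J,S}.
P ∉ reach(X|{M}) ⇒ X ⊥ P | {M}.

Yes — X ⊥ P | {M}.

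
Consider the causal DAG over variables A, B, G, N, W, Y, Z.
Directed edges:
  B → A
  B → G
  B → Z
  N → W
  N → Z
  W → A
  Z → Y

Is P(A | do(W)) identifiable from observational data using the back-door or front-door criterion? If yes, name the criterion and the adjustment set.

desc(W)\{W}={A}; candidates ⊆ {B,G,N,Y,Z}.
∅: W⊥A given ∅ in G with W→· removed — back-door holds.
P(A|do(W)) = P(A|W) — no adjustment needed.

P(A|do(W)): backdoor, adjust for ∅.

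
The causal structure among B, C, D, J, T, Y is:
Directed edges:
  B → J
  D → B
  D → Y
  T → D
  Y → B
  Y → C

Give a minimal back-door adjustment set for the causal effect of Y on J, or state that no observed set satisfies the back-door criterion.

desc(Y)\{Y}={B,C,J}; candidates ⊆ {D,T}.
size 0: {}; under {} Y still reaches {B,D,J,T} ∋ J.
{D}: Y⊥J given {D} in G with Y→· removed — back-door holds.

Y→J: minimal back-door set {D}.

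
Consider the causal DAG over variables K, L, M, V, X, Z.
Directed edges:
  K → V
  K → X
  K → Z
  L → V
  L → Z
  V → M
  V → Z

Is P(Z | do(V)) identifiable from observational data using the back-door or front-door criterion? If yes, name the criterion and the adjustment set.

P(Z|do(V)): backdoor, adjust for {K, L}.

desc(V)\{V}={M,Z}; candidates ⊆ {K,L,X}.
size 0: {}; under {} V still reaches {K,L,X,Z} ∋ Z.
size 1: {K}, {L}, {X}; under {K} V still reaches {L,Z} ∋ Z.
{K,L}: V⊥Z given {K,L} in G with V→· removed — back-door holds.
P(Z|do(V)) = Σ_{K,L} P(Z|V,K,L)·P(K,L).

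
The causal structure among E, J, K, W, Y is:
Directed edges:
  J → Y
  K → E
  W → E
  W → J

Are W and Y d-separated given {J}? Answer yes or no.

Bayes-Ball from W | {J} reaches {E}.
Y ∉ reach(W|{J}) ⇒ W ⊥ Y | {J}.

Yes — W ⊥ Y | {J}.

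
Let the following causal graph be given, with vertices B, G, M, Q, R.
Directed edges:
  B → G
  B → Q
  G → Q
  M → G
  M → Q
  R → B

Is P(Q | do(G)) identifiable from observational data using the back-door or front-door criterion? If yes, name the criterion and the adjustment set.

desc(G)\{G}={Q}; candidates ⊆ {B,M,R}.
size 0: {}; under {} G still reaches {B,M,Q,R} ∋ Q.
size 1: {B}, {M}, {R}; under {B} G still reaches {M,Q} ∋ Q.
{B,M}: G⊥Q given {B,M} in G with G→· removed — back-door holds.
P(Q|do(G)) = Σ_{B,M} P(Q|G,B,M)·P(B,M).

P(Q|do(G)): backdoor, adjust for {B, M}.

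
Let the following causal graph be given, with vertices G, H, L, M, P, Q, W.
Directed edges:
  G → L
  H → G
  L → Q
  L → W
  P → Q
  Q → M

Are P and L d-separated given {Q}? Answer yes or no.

Bayes-Ball from P | {Q} reaches {G,H,L,W}.
L ∈ reach(P|{Q}) ⇒ P ⊥̸ L | {Q}.

No — P and L are d-connected given {Q}.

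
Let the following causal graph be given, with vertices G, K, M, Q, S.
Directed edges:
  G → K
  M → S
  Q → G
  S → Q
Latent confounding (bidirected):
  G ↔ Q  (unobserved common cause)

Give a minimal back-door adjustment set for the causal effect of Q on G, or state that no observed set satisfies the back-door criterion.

Q→G: no observed back-door set.

desc(Q)\{Q}={G,K}; candidates ⊆ {M,S}.
Q↔G: latent back-door arc(s) into Q.
size 0: {}; under {} Q still reaches {G,K,M,S} ∋ G.
size 1: {M}, {S}; under {M} Q still reaches {G,K,S} ∋ G.
size 2: {M,S}; under {M,S} Q still reaches {G,K} ∋ G.
Q↔G cannot be blocked by any observed set — no back-door set.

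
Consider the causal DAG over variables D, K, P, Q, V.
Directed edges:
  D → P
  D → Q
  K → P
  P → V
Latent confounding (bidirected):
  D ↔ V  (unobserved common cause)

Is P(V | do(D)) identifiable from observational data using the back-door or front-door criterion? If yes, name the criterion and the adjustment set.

desc(D)\{D}={P,Q,V}; candidates ⊆ {K}.
D↔V: latent back-door arc(s) into D.
size 0: {}; under {} D still reaches {V} ∋ V.
size 1: {K}; under {K} D still reaches {V} ∋ V.
D↔V cannot be blocked by any observed set — no back-door set.
{P}: (i) intercepts every directed D→V path; (ii) no back-door D→{P}; (iii) {D} blocks every back-door {P}→V. Front-door holds.
P(V|do(D)) = Σ_{P} P(P|D) Σ_{D'} P(V|P,D')P(D').

P(V|do(D)): frontdoor, adjust for {P}.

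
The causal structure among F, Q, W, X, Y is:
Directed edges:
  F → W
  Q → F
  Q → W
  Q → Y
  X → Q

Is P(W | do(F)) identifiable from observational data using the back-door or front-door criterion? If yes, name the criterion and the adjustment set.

desc(F)\{F}={W}; candidates ⊆ {Q,X,Y}.
size 0: {}; under {} F still reaches {Q,W,X,Y} ∋ W.
{Q}: F⊥W given {Q} in G with F→· removed — back-door holds.
P(W|do(F)) = Σ_{Q} P(W|F,Q)·P(Q).

P(W|do(F)): backdoor, adjust for {Q}.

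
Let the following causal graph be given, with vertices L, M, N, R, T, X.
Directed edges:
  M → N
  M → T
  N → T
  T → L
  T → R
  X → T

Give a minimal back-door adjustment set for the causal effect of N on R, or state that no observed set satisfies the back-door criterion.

N→R: minimal back-door set {M}.

desc(N)\{N}={L,R,T}; candidates ⊆ {M,X}.
size 0: {}; under {} N still reaches {L,M,R,T} ∋ R.
{M}: N⊥R given {M} in G with N→· removed — back-door holds.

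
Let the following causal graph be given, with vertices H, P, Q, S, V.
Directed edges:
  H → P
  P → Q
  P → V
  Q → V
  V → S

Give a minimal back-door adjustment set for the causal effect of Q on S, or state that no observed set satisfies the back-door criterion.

desc(Q)\{Q}={S,V}; candidates ⊆ {H,P}.
size 0: {}; under {} Q still reaches {H,P,S,V} ∋ S.
{P}: Q⊥S given {P} in G with Q→· removed — back-door holds.

Q→S: minimal back-door set {P}.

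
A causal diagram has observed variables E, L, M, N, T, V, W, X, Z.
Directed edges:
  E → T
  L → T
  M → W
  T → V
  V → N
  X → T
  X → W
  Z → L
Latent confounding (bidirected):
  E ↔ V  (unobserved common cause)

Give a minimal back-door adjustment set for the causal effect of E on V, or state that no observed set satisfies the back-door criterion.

E→V: no observed back-door set.

desc(E)\{E}={N,T,V}; candidates ⊆ {L,M,W,X,Z}.
E↔V: latent back-door arc(s) into E.
size 0: {}; under {} E still reaches {N,V} ∋ V.
size 1: {L}, {M}, {W} …(+2); under {L} E still reaches {N,V} ∋ V.
size 2: {L,M}, {L,W}, {L,X} …(+7); under {L,M} E still reaches {N,V} ∋ V.
E↔V cannot be blocked by any observed set — no back-door set.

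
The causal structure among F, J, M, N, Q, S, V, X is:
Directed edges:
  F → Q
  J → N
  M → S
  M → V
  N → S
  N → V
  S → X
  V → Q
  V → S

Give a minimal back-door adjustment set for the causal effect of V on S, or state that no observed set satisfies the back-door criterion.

V→S: minimal back-door set {M, N}.

desc(V)\{V}={Q,S,X}; candidates ⊆ {F,J,M,N}.
size 0: {}; under {} V still reaches {J,M,N,S,X} ∋ S.
size 1: {F}, {J}, {M} …(+1); under {F} V still reaches {J,M,N,S,X} ∋ S.
{M,N}: V⊥S given {M,N} in G with V→· removed — back-door holds.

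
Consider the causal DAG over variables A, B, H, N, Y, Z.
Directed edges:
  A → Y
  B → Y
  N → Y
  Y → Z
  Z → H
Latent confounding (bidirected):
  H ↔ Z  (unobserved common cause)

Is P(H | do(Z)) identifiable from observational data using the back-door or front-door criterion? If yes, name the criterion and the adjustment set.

desc(Z)\{Z}={H}; candidates ⊆ {A,B,N,Y}.
Z↔H: latent back-door arc(s) into Z.
size 0: {}; under {} Z still reaches {A,B,H,N,Y} ∋ H.
size 1: {A}, {B}, {N} …(+1); under {A} Z still reaches {B,H,N,Y} ∋ H.
size 2: {A,B}, {A,N}, {A,Y} …(+3); under {A,B} Z still reaches {H,N,Y} ∋ H.
Z↔H cannot be blocked by any observed set — no back-door set.
No mediator lies on a directed Z→…→H path.
Neither criterion identifies P(H|do(Z)) in this graph.

P(H|do(Z)): not identifiable (no BD/FD set).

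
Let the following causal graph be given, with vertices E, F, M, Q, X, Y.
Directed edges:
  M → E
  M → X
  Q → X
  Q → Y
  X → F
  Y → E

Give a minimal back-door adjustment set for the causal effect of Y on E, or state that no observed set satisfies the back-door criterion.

Y→E: minimal back-door set ∅.

desc(Y)\{Y}={E}; candidates ⊆ {F,M,Q,X}.
∅: Y⊥E given ∅ in G with Y→· removed — back-door holds.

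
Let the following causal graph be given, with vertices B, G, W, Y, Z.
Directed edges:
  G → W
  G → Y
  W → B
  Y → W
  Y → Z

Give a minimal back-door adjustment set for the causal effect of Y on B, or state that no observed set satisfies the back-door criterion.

Y→B: minimal back-door set {G}.

desc(Y)\{Y}={B,W,Z}; candidates ⊆ {G}.
size 0: {}; under {} Y still reaches {B,G,W} ∋ B.
{G}: Y⊥B given {G} in G with Y→· removed — back-door holds.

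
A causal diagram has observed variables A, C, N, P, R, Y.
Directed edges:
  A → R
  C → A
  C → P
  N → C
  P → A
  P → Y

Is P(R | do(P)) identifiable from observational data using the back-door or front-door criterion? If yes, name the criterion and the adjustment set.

P(R|do(P)): backdoor, adjust for {C}.

desc(P)\{P}={A,R,Y}; candidates ⊆ {C,N}.
size 0: {}; under {} P still reaches {A,C,N,R} ∋ R.
{C}: P⊥R given {C} in G with P→· removed — back-door holds.
P(R|do(P)) = Σ_{C} P(R|P,C)·P(C).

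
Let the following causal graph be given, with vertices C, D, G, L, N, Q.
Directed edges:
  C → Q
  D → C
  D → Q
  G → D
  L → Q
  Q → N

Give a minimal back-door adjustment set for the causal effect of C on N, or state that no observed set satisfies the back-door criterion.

desc(C)\{C}={N,Q}; candidates ⊆ {D,G,L}.
size 0: {}; under {} C still reaches {D,G,N,Q} ∋ N.
{D}: C⊥N given {D} in G with C→· removed — back-door holds.

C→N: minimal back-door set {D}.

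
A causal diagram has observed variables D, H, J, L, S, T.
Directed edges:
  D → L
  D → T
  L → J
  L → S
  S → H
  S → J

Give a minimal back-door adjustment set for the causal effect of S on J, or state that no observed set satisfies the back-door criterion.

desc(S)\{S}={H,J}; candidates ⊆ {D,L,T}.
size 0: {}; under {} S still reaches {D,J,L,T} ∋ J.
{L}: S⊥J given {L} in G with S→· removed — back-door holds.

S→J: minimal back-door set {L}.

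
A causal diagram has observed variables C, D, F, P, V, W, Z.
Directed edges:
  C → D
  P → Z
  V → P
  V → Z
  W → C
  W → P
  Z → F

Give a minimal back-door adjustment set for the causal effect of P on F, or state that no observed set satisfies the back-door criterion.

desc(P)\{P}={F,Z}; candidates ⊆ {C,D,V,W}.
size 0: {}; under {} P still reaches {C,D,F,V,W,Z} ∋ F.
{V}: P⊥F given {V} in G with P→· removed — back-door holds.

P→F: minimal back-door set {V}.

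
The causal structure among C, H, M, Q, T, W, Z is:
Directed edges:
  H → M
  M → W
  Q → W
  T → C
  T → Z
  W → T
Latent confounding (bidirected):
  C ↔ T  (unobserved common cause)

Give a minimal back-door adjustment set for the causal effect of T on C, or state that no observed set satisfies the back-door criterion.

T→C: no observed back-door set.

desc(T)\{T}={C,Z}; candidates ⊆ {H,M,Q,W}.
T↔C: latent back-door arc(s) into T.
size 0: {}; under {} T still reaches {C,H,M,Q,W} ∋ C.
size 1: {H}, {M}, {Q} …(+1); under {H} T still reaches {C,M,Q,W} ∋ C.
size 2: {H,M}, {H,Q}, {H,W} …(+3); under {H,M} T still reaches {C,Q,W} ∋ C.
T↔C cannot be blocked by any observed set — no back-door set.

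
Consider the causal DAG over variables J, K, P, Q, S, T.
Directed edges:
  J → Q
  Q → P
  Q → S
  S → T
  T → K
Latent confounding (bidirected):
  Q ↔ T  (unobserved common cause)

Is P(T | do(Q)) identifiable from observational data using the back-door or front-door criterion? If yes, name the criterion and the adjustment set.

desc(Q)\{Q}={K,P,S,T}; candidates ⊆ {J}.
Q↔T: latent back-door arc(s) into Q.
size 0: {}; under {} Q still reaches {J,K,T} ∋ T.
size 1: {J}; under {J} Q still reaches {K,T} ∋ T.
Q↔T cannot be blocked by any observed set — no back-door set.
{S}: (i) intercepts every directed Q→T path; (ii) no back-door Q→{S}; (iii) {Q} blocks every back-door {S}→T. Front-door holds.
P(T|do(Q)) = Σ_{S} P(S|Q) Σ_{Q'} P(T|S,Q')P(Q').

P(T|do(Q)): frontdoor, adjust for {S}.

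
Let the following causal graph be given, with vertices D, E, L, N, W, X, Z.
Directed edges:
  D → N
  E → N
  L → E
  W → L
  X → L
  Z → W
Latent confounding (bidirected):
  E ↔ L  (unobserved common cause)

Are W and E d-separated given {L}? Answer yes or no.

Bayes-Ball from W | {L} reaches {E,N,X,Z}.
E ∈ reach(W|{L}) ⇒ W ⊥̸ E | {L}.

No — W and E are d-connected given {L}.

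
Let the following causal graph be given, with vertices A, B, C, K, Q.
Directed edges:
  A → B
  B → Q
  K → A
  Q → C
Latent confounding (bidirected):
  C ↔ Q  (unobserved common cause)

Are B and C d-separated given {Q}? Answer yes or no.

Bayes-Ball from B | {Q} reaches {A,C,K}.
C ∈ reach(B|{Q}) ⇒ B ⊥̸ C | {Q}.

No — B and C are d-connected given {Q}.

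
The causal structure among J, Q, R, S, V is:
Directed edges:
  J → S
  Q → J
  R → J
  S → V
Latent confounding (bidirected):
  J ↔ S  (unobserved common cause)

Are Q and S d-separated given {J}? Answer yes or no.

Bayes-Ball from Q | {J} reaches {R,S,V}.
S ∈ reach(Q|{J}) ⇒ Q ⊥̸ S | {J}.

No — Q and S are d-connected given {J}.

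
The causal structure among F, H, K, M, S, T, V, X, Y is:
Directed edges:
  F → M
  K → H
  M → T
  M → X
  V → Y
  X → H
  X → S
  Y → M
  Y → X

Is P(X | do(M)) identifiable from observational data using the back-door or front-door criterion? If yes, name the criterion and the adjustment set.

desc(M)\{M}={H,S,T,X}; candidates ⊆ {F,K,V,Y}.
size 0: {}; under {} M still reaches {F,H,S,V,X,Y} ∋ X.
{Y}: M⊥X given {Y} in G with M→· removed — back-door holds.
P(X|do(M)) = Σ_{Y} P(X|M,Y)·P(Y).

P(X|do(M)): backdoor, adjust for {Y}.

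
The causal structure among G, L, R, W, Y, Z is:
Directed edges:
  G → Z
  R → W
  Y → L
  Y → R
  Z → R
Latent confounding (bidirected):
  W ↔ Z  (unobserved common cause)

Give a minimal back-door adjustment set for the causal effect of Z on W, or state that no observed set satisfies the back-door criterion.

desc(Z)\{Z}={R,W}; candidates ⊆ {G,L,Y}.
Z↔W: latent back-door arc(s) into Z.
size 0: {}; under {} Z still reaches {G,W} ∋ W.
size 1: {G}, {L}, {Y}; under {G} Z still reaches {W} ∋ W.
size 2: {G,L}, {G,Y}, {L,Y}; under {G,L} Z still reaches {W} ∋ W.
Z↔W cannot be blocked by any observed set — no back-door set.

Z→W: no observed back-door set.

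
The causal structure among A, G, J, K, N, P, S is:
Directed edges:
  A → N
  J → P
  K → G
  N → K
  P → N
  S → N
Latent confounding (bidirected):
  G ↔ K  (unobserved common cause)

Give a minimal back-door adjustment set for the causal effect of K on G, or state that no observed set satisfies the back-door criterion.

desc(K)\{K}={G}; candidates ⊆ {A,J,N,P,S}.
K↔G: latent back-door arc(s) into K.
size 0: {}; under {} K still reaches {A,G,J,N,P,S} ∋ G.
size 1: {A}, {J}, {N} …(+2); under {A} K still reaches {G,J,N,P,S} ∋ G.
size 2: {A,J}, {A,N}, {A,P} …(+7); under {A,J} K still reaches {G,N,P,S} ∋ G.
K↔G cannot be blocked by any observed set — no back-door set.

K→G: no observed back-door set.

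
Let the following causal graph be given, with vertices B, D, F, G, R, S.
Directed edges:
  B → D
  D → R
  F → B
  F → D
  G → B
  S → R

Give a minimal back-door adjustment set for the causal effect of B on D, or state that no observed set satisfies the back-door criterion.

desc(B)\{B}={D,R}; candidates ⊆ {F,G,S}.
size 0: {}; under {} B still reaches {D,F,G,R} ∋ D.
{F}: B⊥D given {F} in G with B→· removed — back-door holds.

B→D: minimal back-door set {F}.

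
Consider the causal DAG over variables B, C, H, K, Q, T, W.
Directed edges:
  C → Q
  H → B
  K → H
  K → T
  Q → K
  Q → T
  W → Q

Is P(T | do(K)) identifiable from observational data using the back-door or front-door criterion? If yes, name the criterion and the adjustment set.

P(T|do(K)): backdoor, adjust for {Q}.

desc(K)\{K}={B,H,T}; candidates ⊆ {C,Q,W}.
size 0: {}; under {} K still reaches {C,Q,T,W} ∋ T.
{Q}: K⊥T given {Q} in G with K→· removed — back-door holds.
P(T|do(K)) = Σ_{Q} P(T|K,Q)·P(Q).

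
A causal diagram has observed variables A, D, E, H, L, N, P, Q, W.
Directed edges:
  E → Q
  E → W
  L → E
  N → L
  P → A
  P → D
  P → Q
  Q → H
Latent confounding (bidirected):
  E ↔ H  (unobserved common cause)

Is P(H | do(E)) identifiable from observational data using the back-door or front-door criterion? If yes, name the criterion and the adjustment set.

desc(E)\{E}={H,Q,W}; candidates ⊆ {A,D,L,N,P}.
E↔H: latent back-door arc(s) into E.
size 0: {}; under {} E still reaches {H,L,N} ∋ H.
size 1: {A}, {D}, {L} …(+2); under {A} E still reaches {H,L,N} ∋ H.
size 2: {A,D}, {A,L}, {A,N} …(+7); under {A,D} E still reaches {H,L,N} ∋ H.
E↔H cannot be blocked by any observed set — no back-door set.
{Q}: (i) intercepts every directed E→H path; (ii) no back-door E→{Q}; (iii) {E} blocks every back-door {Q}→H. Front-door holds.
P(H|do(E)) = Σ_{Q} P(Q|E) Σ_{E'} P(H|Q,E')P(E').

P(H|do(E)): frontdoor, adjust for {Q}.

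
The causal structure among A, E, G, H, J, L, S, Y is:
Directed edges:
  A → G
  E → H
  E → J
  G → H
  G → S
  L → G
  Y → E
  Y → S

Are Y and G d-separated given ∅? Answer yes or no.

Bayes-Ball from Y | ∅ reaches {E,H,J,S}.
G ∉ reach(Y|∅) ⇒ Y ⊥ G | ∅.

Yes — Y ⊥ G | ∅.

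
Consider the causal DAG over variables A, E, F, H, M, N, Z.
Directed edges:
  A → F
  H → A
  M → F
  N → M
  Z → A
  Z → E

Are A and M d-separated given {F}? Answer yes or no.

Bayes-Ball from A | {F} reaches {E,H,M,N,Z}.
M ∈ reach(A|{F}) ⇒ A ⊥̸ M | {F}.

No — A and M are d-connected given {F}.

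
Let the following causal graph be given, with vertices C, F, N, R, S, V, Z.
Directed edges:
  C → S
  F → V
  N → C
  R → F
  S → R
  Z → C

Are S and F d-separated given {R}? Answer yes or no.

Yes — S ⊥ F | {R}.

Bayes-Ball from S | {R} reaches {C,N,Z}.
F ∉ reach(S|{R}) ⇒ S ⊥ F | {R}.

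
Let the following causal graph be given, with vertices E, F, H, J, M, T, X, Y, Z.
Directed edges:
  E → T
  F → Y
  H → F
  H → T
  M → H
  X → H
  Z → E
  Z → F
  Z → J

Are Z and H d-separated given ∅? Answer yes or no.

Yes — Z ⊥ H | ∅.

Bayes-Ball from Z | ∅ reaches {E,F,J,T,Y}.
H ∉ reach(Z|∅) ⇒ Z ⊥ H | ∅.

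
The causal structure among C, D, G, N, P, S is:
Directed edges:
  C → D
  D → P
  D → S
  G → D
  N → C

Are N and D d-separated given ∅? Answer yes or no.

No — N and D are d-connected given ∅.

Bayes-Ball from N | ∅ reaches {C,D,P,S}.
D ∈ reach(N|∅) ⇒ N ⊥̸ D | ∅.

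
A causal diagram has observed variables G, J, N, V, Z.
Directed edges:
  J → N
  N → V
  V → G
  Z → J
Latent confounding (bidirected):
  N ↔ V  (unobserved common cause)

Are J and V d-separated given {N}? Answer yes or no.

No — J and V are d-connected given {N}.

Bayes-Ball from J | {N} reaches {G,V,Z}.
V ∈ reach(J|{N}) ⇒ J ⊥̸ V | {N}.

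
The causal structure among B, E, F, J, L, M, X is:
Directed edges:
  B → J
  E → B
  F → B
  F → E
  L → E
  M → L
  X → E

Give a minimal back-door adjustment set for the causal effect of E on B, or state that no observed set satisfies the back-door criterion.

E→B: minimal back-door set {F}.

desc(E)\{E}={B,J}; candidates ⊆ {F,L,M,X}.
size 0: {}; under {} E still reaches {B,F,J,L,M,X} ∋ B.
{F}: E⊥B given {F} in G with E→· removed — back-door holds.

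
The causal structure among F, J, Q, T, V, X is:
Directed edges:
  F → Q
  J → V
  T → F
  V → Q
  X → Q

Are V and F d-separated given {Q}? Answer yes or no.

No — V and F are d-connected given {Q}.

Bayes-Ball from V | {Q} reaches {F,J,T,X}.
F ∈ reach(V|{Q}) ⇒ V ⊥̸ F | {Q}.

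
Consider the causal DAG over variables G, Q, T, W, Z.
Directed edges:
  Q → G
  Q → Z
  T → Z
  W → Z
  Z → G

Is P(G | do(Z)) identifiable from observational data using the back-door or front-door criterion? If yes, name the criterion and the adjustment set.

P(G|do(Z)): backdoor, adjust for {Q}.

desc(Z)\{Z}={G}; candidates ⊆ {Q,T,W}.
size 0: {}; under {} Z still reaches {G,Q,T,W} ∋ G.
{Q}: Z⊥G given {Q} in G with Z→· removed — back-door holds.
P(G|do(Z)) = Σ_{Q} P(G|Z,Q)·P(Q).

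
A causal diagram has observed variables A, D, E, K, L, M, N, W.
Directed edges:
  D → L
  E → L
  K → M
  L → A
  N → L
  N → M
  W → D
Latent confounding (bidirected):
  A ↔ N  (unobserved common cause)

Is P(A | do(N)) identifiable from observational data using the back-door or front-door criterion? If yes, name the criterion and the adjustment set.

P(A|do(N)): frontdoor, adjust for {L}.

desc(N)\{N}={A,L,M}; candidates ⊆ {D,E,K,W}.
N↔A: latent back-door arc(s) into N.
size 0: {}; under {} N still reaches {A} ∋ A.
size 1: {D}, {E}, {K} …(+1); under {D} N still reaches {A} ∋ A.
size 2: {D,E}, {D,K}, {D,W} …(+3); under {D,E} N still reaches {A} ∋ A.
N↔A cannot be blocked by any observed set — no back-door set.
{L}: (i) intercepts every directed N→A path; (ii) no back-door N→{L}; (iii) {N} blocks every back-door {L}→A. Front-door holds.
P(A|do(N)) = Σ_{L} P(L|N) Σ_{N'} P(A|L,N')P(N').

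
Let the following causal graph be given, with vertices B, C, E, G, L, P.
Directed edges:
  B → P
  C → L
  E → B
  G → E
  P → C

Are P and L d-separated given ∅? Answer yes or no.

No — P and L are d-connected given ∅.

Bayes-Ball from P | ∅ reaches {B,C,E,G,L}.
L ∈ reach(P|∅) ⇒ P ⊥̸ L | ∅.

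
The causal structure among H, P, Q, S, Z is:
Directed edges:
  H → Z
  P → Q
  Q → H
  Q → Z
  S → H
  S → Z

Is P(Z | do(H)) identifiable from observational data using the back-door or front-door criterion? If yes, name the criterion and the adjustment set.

desc(H)\{H}={Z}; candidates ⊆ {P,Q,S}.
size 0: {}; under {} H still reaches {P,Q,S,Z} ∋ Z.
size 1: {P}, {Q}, {S}; under {P} H still reaches {Q,S,Z} ∋ Z.
{Q,S}: H⊥Z given {Q,S} in G with H→· removed — back-door holds.
P(Z|do(H)) = Σ_{Q,S} P(Z|H,Q,S)·P(Q,S).

P(Z|do(H)): backdoor, adjust for {Q, S}.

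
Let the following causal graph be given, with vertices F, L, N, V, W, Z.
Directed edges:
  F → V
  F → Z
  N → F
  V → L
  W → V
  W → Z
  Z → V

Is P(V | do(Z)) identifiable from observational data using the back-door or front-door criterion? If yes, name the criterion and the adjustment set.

desc(Z)\{Z}={L,V}; candidates ⊆ {F,N,W}.
size 0: {}; under {} Z still reaches {F,L,N,V,W} ∋ V.
size 1: {F}, {N}, {W}; under {F} Z still reaches {L,V,W} ∋ V.
{F,W}: Z⊥V given {F,W} in G with Z→· removed — back-door holds.
P(V|do(Z)) = Σ_{F,W} P(V|Z,F,W)·P(F,W).

P(V|do(Z)): backdoor, adjust for {F, W}.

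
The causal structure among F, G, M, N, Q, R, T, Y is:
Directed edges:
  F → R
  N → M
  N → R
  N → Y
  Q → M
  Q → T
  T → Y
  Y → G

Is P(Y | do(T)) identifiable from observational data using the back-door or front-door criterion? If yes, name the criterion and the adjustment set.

desc(T)\{T}={G,Y}; candidates ⊆ {F,M,N,Q,R}.
∅: T⊥Y given ∅ in G with T→· removed — back-door holds.
P(Y|do(T)) = P(Y|T) — no adjustment needed.

P(Y|do(T)): backdoor, adjust for ∅.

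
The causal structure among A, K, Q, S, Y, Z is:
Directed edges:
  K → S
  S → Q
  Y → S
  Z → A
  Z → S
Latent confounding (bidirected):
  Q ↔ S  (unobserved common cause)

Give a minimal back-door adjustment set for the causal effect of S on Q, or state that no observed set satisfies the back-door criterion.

desc(S)\{S}={Q}; candidates ⊆ {A,K,Y,Z}.
S↔Q: latent back-door arc(s) into S.
size 0: {}; under {} S still reaches {A,K,Q,Y,Z} ∋ Q.
size 1: {A}, {K}, {Y} …(+1); under {A} S still reaches {K,Q,Y,Z} ∋ Q.
size 2: {A,K}, {A,Y}, {A,Z} …(+3); under {A,K} S still reaches {Q,Y,Z} ∋ Q.
S↔Q cannot be blocked by any observed set — no back-door set.

S→Q: no observed back-door set.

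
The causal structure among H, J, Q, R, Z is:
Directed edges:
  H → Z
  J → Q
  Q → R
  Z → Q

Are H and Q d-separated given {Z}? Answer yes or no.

Yes — H ⊥ Q | {Z}.

Bayes-Ball from H | {Z} reaches ∅.
Q ∉ reach(H|{Z}) ⇒ H ⊥ Q | {Z}.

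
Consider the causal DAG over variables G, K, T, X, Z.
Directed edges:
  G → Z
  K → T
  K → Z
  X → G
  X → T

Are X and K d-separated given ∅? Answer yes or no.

Yes — X ⊥ K | ∅.

Bayes-Ball from X | ∅ reaches {G,T,Z}.
K ∉ reach(X|∅) ⇒ X ⊥ K | ∅.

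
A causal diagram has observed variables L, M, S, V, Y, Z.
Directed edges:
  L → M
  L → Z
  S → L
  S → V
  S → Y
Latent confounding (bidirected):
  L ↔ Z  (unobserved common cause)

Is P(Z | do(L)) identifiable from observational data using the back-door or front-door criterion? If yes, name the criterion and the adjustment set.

P(Z|do(L)): not identifiable (no BD/FD set).

desc(L)\{L}={M,Z}; candidates ⊆ {S,V,Y}.
L↔Z: latent back-door arc(s) into L.
size 0: {}; under {} L still reaches {S,V,Y,Z} ∋ Z.
size 1: {S}, {V}, {Y}; under {S} L still reaches {Z} ∋ Z.
size 2: {S,V}, {S,Y}, {V,Y}; under {S,V} L still reaches {Z} ∋ Z.
L↔Z cannot be blocked by any observed set — no back-door set.
No mediator lies on a directed L→…→Z path.
Neither criterion identifies P(Z|do(L)) in this graph.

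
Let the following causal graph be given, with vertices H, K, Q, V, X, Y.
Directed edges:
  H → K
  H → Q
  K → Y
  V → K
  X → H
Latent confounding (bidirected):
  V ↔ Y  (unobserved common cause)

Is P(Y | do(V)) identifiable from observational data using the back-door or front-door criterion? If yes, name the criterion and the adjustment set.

desc(V)\{V}={K,Y}; candidates ⊆ {H,Q,X}.
V↔Y: latent back-door arc(s) into V.
size 0: {}; under {} V still reaches {Y} ∋ Y.
size 1: {H}, {Q}, {X}; under {H} V still reaches {Y} ∋ Y.
size 2: {H,Q}, {H,X}, {Q,X}; under {H,Q} V still reaches {Y} ∋ Y.
V↔Y cannot be blocked by any observed set — no back-door set.
{K}: (i) intercepts every directed V→Y path; (ii) no back-door V→{K}; (iii) {V} blocks every back-door {K}→Y. Front-door holds.
P(Y|do(V)) = Σ_{K} P(K|V) Σ_{V'} P(Y|K,V')P(V').

P(Y|do(V)): frontdoor, adjust for {K}.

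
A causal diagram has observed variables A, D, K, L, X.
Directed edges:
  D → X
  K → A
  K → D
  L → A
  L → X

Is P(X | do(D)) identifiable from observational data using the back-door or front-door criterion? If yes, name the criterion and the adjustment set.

desc(D)\{D}={X}; candidates ⊆ {A,K,L}.
∅: D⊥X given ∅ in G with D→· removed — back-door holds.
P(X|do(D)) = P(X|D) — no adjustment needed.

P(X|do(D)): backdoor, adjust for ∅.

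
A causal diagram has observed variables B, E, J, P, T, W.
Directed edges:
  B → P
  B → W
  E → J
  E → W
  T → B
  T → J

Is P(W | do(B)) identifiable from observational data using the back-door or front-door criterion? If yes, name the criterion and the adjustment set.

P(W|do(B)): backdoor, adjust for ∅.

desc(B)\{B}={P,W}; candidates ⊆ {E,J,T}.
∅: B⊥W given ∅ in G with B→· removed — back-door holds.
P(W|do(B)) = P(W|B) — no adjustment needed.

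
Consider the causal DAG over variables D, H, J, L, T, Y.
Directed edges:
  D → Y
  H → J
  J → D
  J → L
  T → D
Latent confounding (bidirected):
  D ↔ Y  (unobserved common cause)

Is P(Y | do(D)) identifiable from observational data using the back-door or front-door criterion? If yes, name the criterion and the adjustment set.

desc(D)\{D}={Y}; candidates ⊆ {H,J,L,T}.
D↔Y: latent back-door arc(s) into D.
size 0: {}; under {} D still reaches {H,J,L,T,Y} ∋ Y.
size 1: {H}, {J}, {L} …(+1); under {H} D still reaches {J,L,T,Y} ∋ Y.
size 2: {H,J}, {H,L}, {H,T} …(+3); under {H,J} D still reaches {T,Y} ∋ Y.
D↔Y cannot be blocked by any observed set — no back-door set.
No mediator lies on a directed D→…→Y path.
Neither criterion identifies P(Y|do(D)) in this graph.

P(Y|do(D)): not identifiable (no BD/FD set).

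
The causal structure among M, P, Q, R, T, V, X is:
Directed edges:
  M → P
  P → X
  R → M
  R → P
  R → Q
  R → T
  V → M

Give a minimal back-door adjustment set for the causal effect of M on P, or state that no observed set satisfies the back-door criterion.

desc(M)\{M}={P,X}; candidates ⊆ {Q,R,T,V}.
size 0: {}; under {} M still reaches {P,Q,R,T,V,X} ∋ P.
{R}: M⊥P given {R} in G with M→· removed — back-door holds.

M→P: minimal back-door set {R}.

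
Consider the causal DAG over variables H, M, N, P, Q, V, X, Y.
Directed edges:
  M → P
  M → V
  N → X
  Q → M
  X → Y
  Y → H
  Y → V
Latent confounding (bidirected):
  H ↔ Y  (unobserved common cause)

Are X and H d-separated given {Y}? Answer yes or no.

Bayes-Ball from X | {Y} reaches {H,N}.
H ∈ reach(X|{Y}) ⇒ X ⊥̸ H | {Y}.

No — X and H are d-connected given {Y}.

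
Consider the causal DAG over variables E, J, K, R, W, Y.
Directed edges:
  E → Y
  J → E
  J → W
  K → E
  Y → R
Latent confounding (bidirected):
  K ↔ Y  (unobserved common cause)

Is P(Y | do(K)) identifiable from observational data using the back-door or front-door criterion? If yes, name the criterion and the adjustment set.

P(Y|do(K)): frontdoor, adjust for {E}.

desc(K)\{K}={E,R,Y}; candidates ⊆ {J,W}.
K↔Y: latent back-door arc(s) into K.
size 0: {}; under {} K still reaches {R,Y} ∋ Y.
size 1: {J}, {W}; under {J} K still reaches {R,Y} ∋ Y.
size 2: {J,W}; under {J,W} K still reaches {R,Y} ∋ Y.
K↔Y cannot be blocked by any observed set — no back-door set.
{E}: (i) intercepts every directed K→Y path; (ii) no back-door K→{E}; (iii) {K} blocks every back-door {E}→Y. Front-door holds.
P(Y|do(K)) = Σ_{E} P(E|K) Σ_{K'} P(Y|E,K')P(K').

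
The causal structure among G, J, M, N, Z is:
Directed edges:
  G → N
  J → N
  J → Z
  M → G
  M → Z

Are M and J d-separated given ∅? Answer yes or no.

Bayes-Ball from M | ∅ reaches {G,N,Z}.
J ∉ reach(M|∅) ⇒ M ⊥ J | ∅.

Yes — M ⊥ J | ∅.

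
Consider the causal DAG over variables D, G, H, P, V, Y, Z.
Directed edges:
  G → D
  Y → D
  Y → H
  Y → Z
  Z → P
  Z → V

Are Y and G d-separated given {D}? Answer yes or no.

No — Y and G are d-connected given {D}.

Bayes-Ball from Y | {D} reaches {G,H,P,V,Z}.
G ∈ reach(Y|{D}) ⇒ Y ⊥̸ G | {D}.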